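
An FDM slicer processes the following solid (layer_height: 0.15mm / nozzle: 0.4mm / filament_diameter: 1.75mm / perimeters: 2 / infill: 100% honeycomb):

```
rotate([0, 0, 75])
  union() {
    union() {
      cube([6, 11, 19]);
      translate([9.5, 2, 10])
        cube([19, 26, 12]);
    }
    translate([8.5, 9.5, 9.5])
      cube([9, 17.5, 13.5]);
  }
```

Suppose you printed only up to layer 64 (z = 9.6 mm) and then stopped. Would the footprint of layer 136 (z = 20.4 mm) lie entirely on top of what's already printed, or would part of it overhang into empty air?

Compare the two slices. At z = 9.6: the 6×11 cube contributes its full rectangle (area 66.00 mm²); the cube at (9.5, 2) is absent (z outside [10, 22]); Merging all regions: only the 6×11 cube is present, so the union is just that shape — area = 66.00 mm²; the cube at (8.5, 9.5) is present — its section is the full 9×17.5 rectangle (area 157.50 mm²); Combining (union): the 2 present regions are separate (no shared area or edge), so areas and boundary lengths simply add and each stays a separate island — area = 223.50 mm²; (rotated 75° about Z; rotation is an isometry so areas/perimeters/island counts are preserved). At z = 20.4: the cube is not intersected at this z (z outside [0, 19]); the 19×26 cube at (9.5, 2) contributes its full rectangle (area 494.00 mm²); Merging all regions: only the 19×26 cube at (9.5, 2) is present, so the union is just that shape — area = 494.00 mm²; the cube at (8.5, 9.5) is present — its section is the full 9×17.5 rectangle (area 157.50 mm²); Combining (union): the regions partially overlap — summed areas 651.50 mm² minus the doubly-counted overlap 140.00 mm² gives 511.50 mm² — area = 511.50 mm²; (whole slice rotated 75° about Z — lengths, areas and connectivity unchanged). Checking containment: at z = 20.4 the cross-section extends beyond the z = 9.6 cross-section by about 354.00 mm².

part overhangs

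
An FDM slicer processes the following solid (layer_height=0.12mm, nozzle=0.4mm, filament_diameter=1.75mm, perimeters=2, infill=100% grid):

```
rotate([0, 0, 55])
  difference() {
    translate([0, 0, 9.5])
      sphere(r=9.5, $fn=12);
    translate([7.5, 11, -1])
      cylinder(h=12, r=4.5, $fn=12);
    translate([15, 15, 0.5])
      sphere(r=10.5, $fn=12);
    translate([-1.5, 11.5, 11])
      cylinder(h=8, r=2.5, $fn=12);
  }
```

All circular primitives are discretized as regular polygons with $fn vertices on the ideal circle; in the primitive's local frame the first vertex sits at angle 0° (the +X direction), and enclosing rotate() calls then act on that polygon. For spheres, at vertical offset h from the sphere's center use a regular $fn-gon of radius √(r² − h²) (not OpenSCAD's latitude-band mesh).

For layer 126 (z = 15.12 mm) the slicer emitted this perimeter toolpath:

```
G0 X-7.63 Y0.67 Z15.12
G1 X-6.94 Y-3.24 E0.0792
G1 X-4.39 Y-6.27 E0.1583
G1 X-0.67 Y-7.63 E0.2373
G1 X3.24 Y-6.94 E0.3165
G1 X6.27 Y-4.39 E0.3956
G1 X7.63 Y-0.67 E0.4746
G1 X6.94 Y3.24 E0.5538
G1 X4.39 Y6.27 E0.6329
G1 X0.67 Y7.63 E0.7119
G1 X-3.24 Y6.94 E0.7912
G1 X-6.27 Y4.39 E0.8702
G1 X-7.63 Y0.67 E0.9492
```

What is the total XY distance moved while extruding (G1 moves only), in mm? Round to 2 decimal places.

47.57 mm

Sum the Euclidean lengths of each G1 segment: total = 47.57 mm.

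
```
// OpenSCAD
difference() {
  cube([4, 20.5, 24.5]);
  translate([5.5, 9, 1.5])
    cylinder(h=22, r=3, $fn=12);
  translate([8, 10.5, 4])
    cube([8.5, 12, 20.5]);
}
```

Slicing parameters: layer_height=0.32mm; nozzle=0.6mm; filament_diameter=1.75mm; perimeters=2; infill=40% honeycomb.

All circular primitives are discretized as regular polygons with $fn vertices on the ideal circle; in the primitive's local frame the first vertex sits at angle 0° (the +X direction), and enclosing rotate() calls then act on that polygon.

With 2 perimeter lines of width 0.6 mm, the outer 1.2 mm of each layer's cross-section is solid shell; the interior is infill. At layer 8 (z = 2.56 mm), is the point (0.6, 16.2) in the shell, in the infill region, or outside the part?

At z = 2.56 mm: the cube (footprint 4×20.5) is included at this height; the r=3 cylinder at (5.5, 9) gives a regular 12-gon of circumradius 3 (constant along its height); the cube at (8, 10.5) is absent (z outside [4, 24.5]); After the difference (first − rest): starting from the 4×20.5 cube, the r=3 cylinder at (5.5, 9) partially overlaps it — only the 5.10 mm² overlap (of its 27.00 mm²) is removed, clipping the outline — 1 connected region. Overall, the cross-section is a single solid region. The nearest boundary edge runs (0.00, 0.00)→(0.00, 20.50); distance from the point to it = 0.60 mm. The point is inside the cross-section, 0.60 mm from the nearest boundary — within the 1.2 mm shell band (2 × 0.6).

shell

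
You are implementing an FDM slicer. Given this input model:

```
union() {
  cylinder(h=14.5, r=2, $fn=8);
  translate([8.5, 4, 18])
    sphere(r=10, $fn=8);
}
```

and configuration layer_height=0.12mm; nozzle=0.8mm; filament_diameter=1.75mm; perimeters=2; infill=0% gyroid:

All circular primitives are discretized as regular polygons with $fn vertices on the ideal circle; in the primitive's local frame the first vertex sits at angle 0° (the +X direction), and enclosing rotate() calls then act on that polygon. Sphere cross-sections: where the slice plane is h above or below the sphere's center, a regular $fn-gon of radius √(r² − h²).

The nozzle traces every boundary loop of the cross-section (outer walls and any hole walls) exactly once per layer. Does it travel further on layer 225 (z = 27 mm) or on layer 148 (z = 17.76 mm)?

Layer 225 (z = 27): the cylinder does not reach this height (z outside [0, 14.5]); the sphere at (8.5, 4): section is a regular 8-gon, circumradius = √(r²−h²) = √(10²−9²) = 4.359 (perimeter = 2·8·4.359·sin(180°/8) = 26.69 mm); Taking the union: only the r=10 sphere at (8.5, 4) is present, so the union is just that shape — boundary = 26.69 mm. So its perimeter = 26.69 mm. Layer 148 (z = 17.76): the cylinder does not reach this height (z outside [0, 14.5]); the r=10 sphere at (8.5, 4) slices to a regular 8-gon of circumradius 9.997 (√(r²−h²) with h=0.24 from center) (perimeter = 2·8·9.997·sin(180°/8) = 61.21 mm); Taking the union: only the r=10 sphere at (8.5, 4) is present, so the union is just that shape — boundary = 61.21 mm. So its perimeter = 61.21 mm. Layer 148 is larger (61.21 vs 26.69 mm).

layer 148 (z = 17.76 mm)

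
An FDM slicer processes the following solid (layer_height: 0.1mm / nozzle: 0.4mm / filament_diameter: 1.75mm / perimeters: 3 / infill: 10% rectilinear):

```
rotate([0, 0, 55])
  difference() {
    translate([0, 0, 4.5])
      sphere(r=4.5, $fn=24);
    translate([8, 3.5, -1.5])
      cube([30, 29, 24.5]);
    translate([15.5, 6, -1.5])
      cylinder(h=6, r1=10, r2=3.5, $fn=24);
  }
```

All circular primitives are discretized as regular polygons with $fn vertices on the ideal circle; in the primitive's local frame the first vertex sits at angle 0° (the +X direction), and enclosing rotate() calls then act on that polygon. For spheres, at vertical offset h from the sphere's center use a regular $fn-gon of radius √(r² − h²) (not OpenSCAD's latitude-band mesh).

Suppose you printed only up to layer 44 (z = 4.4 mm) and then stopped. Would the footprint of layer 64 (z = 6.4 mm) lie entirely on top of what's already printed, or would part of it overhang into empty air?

Compare the two slices. At z = 4.4: the r=4.5 sphere contributes a regular 24-gon of circumradius √(4.5²−0.1²) = 4.499 (area = (24/2)·4.499²·sin(360°/24) = 62.86 mm²); the cube at (8, 3.5) (footprint 30×29) is included at this height (area 870.00 mm²); the cone at (15.5, 6) contributes a regular 24-gon of circumradius 3.608 (interpolated between r1=10 and r2=3.5 at t=0.983) (area = (24/2)·3.608²·sin(360°/24) = 40.44 mm²); Taking the first minus the rest: starting from the r=4.5 sphere (62.86 mm²), the 30×29 cube at (8, 3.5) misses the remaining region (no effect); the cone at (15.5, 6) misses the remaining region (no effect) — area = 62.86 mm²; (whole slice rotated 55° about Z — lengths, areas and connectivity unchanged). At z = 6.4: the r=4.5 sphere slices to a regular 24-gon of circumradius 4.079 (√(r²−h²) with h=1.9 from center) (area = (24/2)·4.079²·sin(360°/24) = 51.68 mm²); the cube at (8, 3.5) (footprint 30×29) is included at this height (area 870.00 mm²); the cone at (15.5, 6) is absent (z outside [-1.5, 4.5]); Taking the first minus the rest: starting from the r=4.5 sphere (51.68 mm²), the 30×29 cube at (8, 3.5) misses the remaining region (no effect) — area = 51.68 mm²; (whole slice rotated 55° about Z — lengths, areas and connectivity unchanged). Checking containment: the cross-section at z = 6.4 is a subset of the cross-section at z = 4.4.

entirely on top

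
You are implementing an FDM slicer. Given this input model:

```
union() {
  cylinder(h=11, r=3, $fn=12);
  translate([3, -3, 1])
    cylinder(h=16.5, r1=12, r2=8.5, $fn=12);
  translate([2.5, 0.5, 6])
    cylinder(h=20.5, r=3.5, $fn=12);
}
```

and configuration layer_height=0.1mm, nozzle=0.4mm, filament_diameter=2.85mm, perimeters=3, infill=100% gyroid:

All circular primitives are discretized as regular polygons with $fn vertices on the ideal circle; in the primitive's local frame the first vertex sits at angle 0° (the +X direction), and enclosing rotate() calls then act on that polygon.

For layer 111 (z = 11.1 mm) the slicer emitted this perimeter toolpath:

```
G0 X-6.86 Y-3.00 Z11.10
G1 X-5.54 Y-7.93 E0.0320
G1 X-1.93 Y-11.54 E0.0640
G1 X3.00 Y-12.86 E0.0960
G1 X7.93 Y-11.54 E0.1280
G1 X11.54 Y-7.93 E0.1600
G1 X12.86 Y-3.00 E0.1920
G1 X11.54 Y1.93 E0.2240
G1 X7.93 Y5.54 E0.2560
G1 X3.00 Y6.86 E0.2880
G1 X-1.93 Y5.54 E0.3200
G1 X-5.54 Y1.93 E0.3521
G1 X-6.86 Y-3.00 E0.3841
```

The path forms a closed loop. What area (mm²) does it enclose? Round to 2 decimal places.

291.69 mm²

Apply the shoelace formula to the sequence of (X, Y) vertices; enclosed area = 291.69 mm².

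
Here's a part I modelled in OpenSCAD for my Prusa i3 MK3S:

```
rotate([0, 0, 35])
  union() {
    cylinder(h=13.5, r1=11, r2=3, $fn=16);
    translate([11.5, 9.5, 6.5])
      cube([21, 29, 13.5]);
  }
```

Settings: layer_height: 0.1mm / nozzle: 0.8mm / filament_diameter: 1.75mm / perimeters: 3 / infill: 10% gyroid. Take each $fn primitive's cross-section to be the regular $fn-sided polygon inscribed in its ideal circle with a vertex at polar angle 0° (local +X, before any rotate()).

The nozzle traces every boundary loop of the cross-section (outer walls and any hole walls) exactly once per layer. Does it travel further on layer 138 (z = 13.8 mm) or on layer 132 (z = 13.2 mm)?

layer 132 (z = 13.2 mm)

Layer 138 (z = 13.8): the cone is not intersected at this z (z outside [0, 13.5]); the cube at (11.5, 9.5) is present — its section is the full 21×29 rectangle (perimeter 100.00 mm); Combining (union): only the 21×29 cube at (11.5, 9.5) is present, so the union is just that shape — boundary = 100.00 mm; (whole slice rotated 35° about Z — lengths, areas and connectivity unchanged). So its perimeter = 100.00 mm. Layer 132 (z = 13.2): the cone contributes a regular 16-gon of circumradius 3.178 (interpolated between r1=11 and r2=3 at t=0.978) (perimeter = 2·16·3.178·sin(180°/16) = 19.84 mm); the cube at (11.5, 9.5) (footprint 21×29) is included at this height (perimeter 100.00 mm); Taking the union: the 2 present regions are separate (no shared area or edge), so areas and boundary lengths simply add and each stays a separate island — boundary = 119.84 mm; (whole slice rotated 35° about Z — lengths, areas and connectivity unchanged). So its perimeter = 119.84 mm. Layer 132 is larger (119.84 vs 100.00 mm).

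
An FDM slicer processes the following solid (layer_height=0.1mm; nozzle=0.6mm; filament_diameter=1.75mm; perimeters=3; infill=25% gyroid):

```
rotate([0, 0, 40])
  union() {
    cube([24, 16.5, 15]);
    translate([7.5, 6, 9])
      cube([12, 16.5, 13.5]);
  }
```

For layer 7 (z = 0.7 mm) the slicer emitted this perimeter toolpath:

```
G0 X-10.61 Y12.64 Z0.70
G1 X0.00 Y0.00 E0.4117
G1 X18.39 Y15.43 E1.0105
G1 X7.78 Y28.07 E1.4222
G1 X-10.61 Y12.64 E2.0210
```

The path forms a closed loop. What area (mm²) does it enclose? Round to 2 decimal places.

396.16 mm²

Apply the shoelace formula to the sequence of (X, Y) vertices; enclosed area = 396.16 mm².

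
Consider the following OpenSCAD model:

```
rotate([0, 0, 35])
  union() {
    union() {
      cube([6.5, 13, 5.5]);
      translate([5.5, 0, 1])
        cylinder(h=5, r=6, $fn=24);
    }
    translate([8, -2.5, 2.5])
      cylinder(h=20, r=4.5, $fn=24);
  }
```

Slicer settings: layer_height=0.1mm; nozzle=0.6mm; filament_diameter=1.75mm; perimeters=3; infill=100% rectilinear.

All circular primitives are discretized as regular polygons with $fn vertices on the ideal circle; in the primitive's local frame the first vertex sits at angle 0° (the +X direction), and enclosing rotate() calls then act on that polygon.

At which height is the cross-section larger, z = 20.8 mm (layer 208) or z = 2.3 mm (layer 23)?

Layer 208 (z = 20.8): the cube is not intersected at this z (z outside [0, 5.5]); the cylinder at (5.5, 0) is not intersected at this z (z outside [1, 6]); Taking the union: nothing is present at this height; the r=4.5 cylinder at (8, -2.5) contributes a regular 24-gon of circumradius 4.5 (area = (24/2)·4.500²·sin(360°/24) = 62.89 mm²); Taking the union: only the r=4.5 cylinder at (8, -2.5) is present, so the union is just that shape — area = 62.89 mm²; (whole slice rotated 35° about Z — lengths, areas and connectivity unchanged). So its area = 62.89 mm². Layer 23 (z = 2.3): the cube (footprint 6.5×13) is included at this height (area 84.50 mm²); the r=6 cylinder at (5.5, 0) contributes a regular 24-gon of circumradius 6 (area = (24/2)·6.000²·sin(360°/24) = 111.81 mm²); Taking the union: the regions partially overlap — summed areas 196.31 mm² minus the doubly-counted overlap 33.16 mm² gives 163.15 mm² — area = 163.15 mm²; the cylinder at (8, -2.5) does not reach this height (z outside [2.5, 22.5]); Merging all regions: only the result so far is present, so the union is just that shape — area = 163.15 mm²; (whole slice rotated 35° about Z — lengths, areas and connectivity unchanged). So its area = 163.15 mm². Layer 23 is larger (163.15 vs 62.89 mm²).

layer 23 (z = 2.3 mm)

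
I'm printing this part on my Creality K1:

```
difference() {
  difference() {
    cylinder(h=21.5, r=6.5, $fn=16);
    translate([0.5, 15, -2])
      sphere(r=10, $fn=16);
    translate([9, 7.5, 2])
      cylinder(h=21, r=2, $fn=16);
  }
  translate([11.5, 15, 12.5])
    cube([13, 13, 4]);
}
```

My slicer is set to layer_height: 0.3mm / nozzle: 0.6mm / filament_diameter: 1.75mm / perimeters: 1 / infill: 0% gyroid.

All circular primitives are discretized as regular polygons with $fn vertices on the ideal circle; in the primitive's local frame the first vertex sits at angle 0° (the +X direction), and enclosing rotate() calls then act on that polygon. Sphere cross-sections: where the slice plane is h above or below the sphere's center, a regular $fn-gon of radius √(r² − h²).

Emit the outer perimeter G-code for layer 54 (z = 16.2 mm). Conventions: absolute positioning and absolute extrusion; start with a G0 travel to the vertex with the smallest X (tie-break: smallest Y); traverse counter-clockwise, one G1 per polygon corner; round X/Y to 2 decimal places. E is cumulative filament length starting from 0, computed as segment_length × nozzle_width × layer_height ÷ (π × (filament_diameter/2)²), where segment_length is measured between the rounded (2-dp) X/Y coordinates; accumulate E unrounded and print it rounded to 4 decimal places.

G0 X-6.50 Y0.00 Z16.20
G1 X-6.01 Y-2.49 E0.1899
G1 X-4.60 Y-4.60 E0.3798
G1 X-2.49 Y-6.01 E0.5697
G1 X0.00 Y-6.50 E0.7597
G1 X2.49 Y-6.01 E0.9496
G1 X4.60 Y-4.60 E1.1395
G1 X6.01 Y-2.49 E1.3294
G1 X6.50 Y0.00 E1.5193
G1 X6.01 Y2.49 E1.7092
G1 X4.60 Y4.60 E1.8991
G1 X2.49 Y6.01 E2.0891
G1 X0.00 Y6.50 E2.2790
G1 X-2.49 Y6.01 E2.4689
G1 X-4.60 Y4.60 E2.6588
G1 X-6.01 Y2.49 E2.8487
G1 X-6.50 Y0.00 E3.0386

At z = 16.2 mm: the r=6.5 cylinder contributes a regular 16-gon of circumradius 6.5; the sphere at (0.5, 15) does not reach this height (|z−center|=18.200 > r=10); the r=2 cylinder at (9, 7.5) gives a regular 16-gon of circumradius 2 (constant along its height); Subtracting the remaining from the first: starting from the r=6.5 cylinder, the r=2 cylinder at (9, 7.5) misses the remaining region (no effect) — 1 connected region; the cube at (11.5, 15) is present — its section is the full 13×13 rectangle; Taking the first minus the rest: starting from the result so far, the 13×13 cube at (11.5, 15) misses the remaining region (no effect) — 1 connected region. The outline is a single polygon with 16 vertices. Extrusion per mm of travel: 0.6 × 0.3 / (π × 0.875²) = 0.074835. Accumulating E over each segment gives final E = 3.0386.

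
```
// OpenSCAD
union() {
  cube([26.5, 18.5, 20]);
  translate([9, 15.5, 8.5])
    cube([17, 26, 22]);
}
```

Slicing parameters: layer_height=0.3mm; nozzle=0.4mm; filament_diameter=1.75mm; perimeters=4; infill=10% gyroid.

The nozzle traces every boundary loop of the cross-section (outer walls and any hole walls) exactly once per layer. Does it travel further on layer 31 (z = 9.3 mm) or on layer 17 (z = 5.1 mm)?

Layer 31 (z = 9.3): the cube (footprint 26.5×18.5) is included at this height (perimeter 90.00 mm); the cube at (9, 15.5) is present — its section is the full 17×26 rectangle (perimeter 86.00 mm); Combining (union): the regions partially overlap (shared area 51.00 mm²), so the edge portions inside another operand are dropped and the merged outline is re-measured after clipping — boundary = 136.00 mm. So its perimeter = 136.00 mm. Layer 17 (z = 5.1): the cube is present — its section is the full 26.5×18.5 rectangle (perimeter 90.00 mm); the cube at (9, 15.5) is not intersected at this z (z outside [8.5, 30.5]); Merging all regions: only the 26.5×18.5 cube is present, so the union is just that shape — boundary = 90.00 mm. So its perimeter = 90.00 mm. Layer 31 is larger (136.00 vs 90.00 mm).

layer 31 (z = 9.3 mm)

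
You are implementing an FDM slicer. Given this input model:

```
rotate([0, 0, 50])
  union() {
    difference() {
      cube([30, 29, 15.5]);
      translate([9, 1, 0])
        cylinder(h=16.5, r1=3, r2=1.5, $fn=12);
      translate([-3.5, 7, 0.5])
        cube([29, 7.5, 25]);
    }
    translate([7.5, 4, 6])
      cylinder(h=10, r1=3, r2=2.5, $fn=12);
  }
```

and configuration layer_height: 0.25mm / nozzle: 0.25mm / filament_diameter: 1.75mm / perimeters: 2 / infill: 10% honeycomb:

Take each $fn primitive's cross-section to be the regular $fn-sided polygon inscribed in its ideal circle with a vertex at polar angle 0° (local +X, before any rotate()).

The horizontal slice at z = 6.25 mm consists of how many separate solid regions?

At z = 6.25 mm: the cube (footprint 30×29) is included at this height; the cone at (9, 1) contributes a regular 12-gon of circumradius 2.432 (interpolated between r1=3 and r2=1.5 at t=0.379); the cube at (-3.5, 7) (footprint 29×7.5) is included at this height; Subtracting the remaining from the first: starting from the 30×29 cube, the cone at (9, 1) partially overlaps it — only the 13.47 mm² overlap (of its 17.74 mm²) is removed, clipping the outline; the 29×7.5 cube at (-3.5, 7) partially overlaps it — only the 191.25 mm² overlap (of its 217.50 mm²) is removed, clipping the outline — 1 connected region; the cone at (7.5, 4) (r1=3→r2=2.5) has section circumradius 2.987 here — a regular 12-gon; Taking the union: the regions partially overlap (shared area 21.29 mm²), so overlapping operands fuse into one piece — 1 connected region; (rotated 50° about Z; rotation is an isometry so areas/perimeters/island counts are preserved). The result has 1 disconnected region.

1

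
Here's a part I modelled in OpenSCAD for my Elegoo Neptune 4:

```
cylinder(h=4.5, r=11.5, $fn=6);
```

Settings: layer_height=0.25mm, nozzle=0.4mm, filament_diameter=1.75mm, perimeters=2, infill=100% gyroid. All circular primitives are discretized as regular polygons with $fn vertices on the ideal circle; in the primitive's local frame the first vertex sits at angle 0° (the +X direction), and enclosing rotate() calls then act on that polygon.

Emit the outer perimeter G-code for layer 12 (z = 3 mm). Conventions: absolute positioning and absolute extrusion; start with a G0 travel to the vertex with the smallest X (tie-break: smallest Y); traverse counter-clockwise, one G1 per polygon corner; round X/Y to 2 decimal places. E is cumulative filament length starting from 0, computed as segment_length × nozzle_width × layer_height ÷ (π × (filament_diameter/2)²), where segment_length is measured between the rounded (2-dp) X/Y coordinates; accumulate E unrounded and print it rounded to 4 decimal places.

At z = 3 mm: the r=11.5 cylinder gives a regular 6-gon of circumradius 11.5 (constant along its height). The outline is a single polygon with 6 vertices. Extrusion per mm of travel: 0.4 × 0.25 / (π × 0.875²) = 0.041575. Accumulating E over each segment gives final E = 2.8688.

G0 X-11.50 Y0.00 Z3.00
G1 X-5.75 Y-9.96 E0.4781
G1 X5.75 Y-9.96 E0.9563
G1 X11.50 Y0.00 E1.4344
G1 X5.75 Y9.96 E1.9125
G1 X-5.75 Y9.96 E2.3906
G1 X-11.50 Y0.00 E2.8688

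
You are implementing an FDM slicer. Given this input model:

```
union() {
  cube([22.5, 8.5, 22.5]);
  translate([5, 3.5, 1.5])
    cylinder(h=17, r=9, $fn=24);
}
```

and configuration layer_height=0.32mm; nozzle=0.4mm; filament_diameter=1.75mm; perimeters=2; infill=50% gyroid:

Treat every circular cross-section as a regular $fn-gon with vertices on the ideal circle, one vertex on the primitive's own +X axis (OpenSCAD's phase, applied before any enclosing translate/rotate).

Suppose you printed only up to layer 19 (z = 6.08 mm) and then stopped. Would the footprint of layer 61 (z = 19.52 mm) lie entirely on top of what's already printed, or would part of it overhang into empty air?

Compare the two slices. At z = 6.08: the cube (footprint 22.5×8.5) is included at this height (area 191.25 mm²); the r=9 cylinder at (5, 3.5) gives a regular 24-gon of circumradius 9 (constant along its height) (area = (24/2)·9.000²·sin(360°/24) = 251.57 mm²); Combining (union): the regions partially overlap — summed areas 442.82 mm² minus the doubly-counted overlap 115.30 mm² gives 327.52 mm² — area = 327.52 mm². At z = 19.52: the cube is present — its section is the full 22.5×8.5 rectangle (area 191.25 mm²); the cylinder at (5, 3.5) does not reach this height (z outside [1.5, 18.5]); Taking the union: only the 22.5×8.5 cube is present, so the union is just that shape — area = 191.25 mm². Checking containment: the cross-section at z = 19.52 is a subset of the cross-section at z = 6.08.

entirely on top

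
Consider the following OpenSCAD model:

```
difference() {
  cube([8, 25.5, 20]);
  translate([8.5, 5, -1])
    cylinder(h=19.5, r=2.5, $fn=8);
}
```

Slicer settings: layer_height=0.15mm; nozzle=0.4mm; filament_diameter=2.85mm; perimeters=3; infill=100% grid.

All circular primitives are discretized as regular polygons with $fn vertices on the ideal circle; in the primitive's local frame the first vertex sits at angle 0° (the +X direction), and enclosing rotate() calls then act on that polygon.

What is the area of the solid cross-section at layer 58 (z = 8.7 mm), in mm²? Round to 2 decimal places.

At z = 8.7 mm: the 8×25.5 cube contributes its full rectangle (area 204.00 mm²); the r=2.5 cylinder at (8.5, 5) gives a regular 8-gon of circumradius 2.5 (constant along its height) (area = (8/2)·2.500²·sin(360°/8) = 17.68 mm²); Taking the first minus the rest: starting from the 8×25.5 cube (204.00 mm²), the r=2.5 cylinder at (8.5, 5) partially overlaps it — only the 6.44 mm² overlap (of its 17.68 mm²) is removed, clipping the outline — area = 197.56 mm². Overall, the cross-section is a single solid region. Net area = 197.56 mm².

197.56 mm²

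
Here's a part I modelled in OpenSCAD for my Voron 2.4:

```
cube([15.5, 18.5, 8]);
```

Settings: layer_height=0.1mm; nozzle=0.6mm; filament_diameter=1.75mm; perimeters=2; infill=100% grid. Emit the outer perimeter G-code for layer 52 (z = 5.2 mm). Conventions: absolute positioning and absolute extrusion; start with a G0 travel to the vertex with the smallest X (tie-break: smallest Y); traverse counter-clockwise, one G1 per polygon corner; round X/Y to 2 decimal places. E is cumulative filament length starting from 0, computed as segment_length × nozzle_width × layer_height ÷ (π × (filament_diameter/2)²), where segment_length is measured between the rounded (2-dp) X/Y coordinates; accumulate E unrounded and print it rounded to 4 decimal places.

At z = 5.2 mm: the cube is present — its section is the full 15.5×18.5 rectangle. The outline is a single polygon with 4 vertices. Extrusion per mm of travel: 0.6 × 0.1 / (π × 0.875²) = 0.024945. Accumulating E over each segment gives final E = 1.6963.

G0 X0.00 Y0.00 Z5.20
G1 X15.50 Y0.00 E0.3866
G1 X15.50 Y18.50 E0.8481
G1 X0.00 Y18.50 E1.2348
G1 X0.00 Y0.00 E1.6963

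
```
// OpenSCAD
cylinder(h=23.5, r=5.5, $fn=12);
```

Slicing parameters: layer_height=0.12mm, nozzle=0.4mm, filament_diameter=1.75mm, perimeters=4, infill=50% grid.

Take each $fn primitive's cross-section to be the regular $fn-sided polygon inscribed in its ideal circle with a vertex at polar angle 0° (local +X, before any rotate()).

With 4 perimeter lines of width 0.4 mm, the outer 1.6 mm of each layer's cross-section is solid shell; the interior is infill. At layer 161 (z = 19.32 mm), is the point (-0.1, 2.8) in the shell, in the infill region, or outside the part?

infill

At z = 19.32 mm: the cylinder: section is a regular 12-gon, circumradius r=5.5. Overall, the cross-section is a single solid region. The nearest boundary edge runs (0.00, 5.50)→(-2.75, 4.76); distance from the point to it = 2.58 mm. The point is inside the cross-section and 2.58 mm from the nearest boundary — more than the 1.6 mm shell width (4 × 0.4), so it's in the infill interior.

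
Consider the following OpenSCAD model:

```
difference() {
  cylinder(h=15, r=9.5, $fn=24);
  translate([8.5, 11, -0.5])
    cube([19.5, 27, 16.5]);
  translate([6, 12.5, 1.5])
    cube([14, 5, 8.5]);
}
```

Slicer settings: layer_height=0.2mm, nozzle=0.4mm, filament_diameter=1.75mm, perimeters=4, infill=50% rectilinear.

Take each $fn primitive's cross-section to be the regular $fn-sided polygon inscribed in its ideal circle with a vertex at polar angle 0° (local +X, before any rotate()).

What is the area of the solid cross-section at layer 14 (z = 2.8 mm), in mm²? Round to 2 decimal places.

280.30 mm²

At z = 2.8 mm: the r=9.5 cylinder contributes a regular 24-gon of circumradius 9.5 (area = (24/2)·9.500²·sin(360°/24) = 280.30 mm²); the cube at (8.5, 11) (footprint 19.5×27) is included at this height (area 526.50 mm²); the cube at (6, 12.5) is present — its section is the full 14×5 rectangle (area 70.00 mm²); Subtracting the remaining from the first: starting from the r=9.5 cylinder (280.30 mm²), the 19.5×27 cube at (8.5, 11) misses the remaining region (no effect); the 14×5 cube at (6, 12.5) misses the remaining region (no effect) — area = 280.30 mm². Overall, the cross-section is a single solid region. Net area = 280.30 mm².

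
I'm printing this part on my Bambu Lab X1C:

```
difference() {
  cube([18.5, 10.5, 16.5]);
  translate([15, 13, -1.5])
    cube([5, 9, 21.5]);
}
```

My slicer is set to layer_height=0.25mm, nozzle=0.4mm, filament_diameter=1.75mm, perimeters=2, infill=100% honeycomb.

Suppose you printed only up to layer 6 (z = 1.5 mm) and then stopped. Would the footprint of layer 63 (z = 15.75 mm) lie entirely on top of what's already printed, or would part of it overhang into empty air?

entirely on top

Compare the two slices. At z = 1.5: the 18.5×10.5 cube contributes its full rectangle (area 194.25 mm²); the 5×9 cube at (15, 13) contributes its full rectangle (area 45.00 mm²); After the difference (first − rest): starting from the 18.5×10.5 cube (194.25 mm²), the 5×9 cube at (15, 13) misses the remaining region (no effect) — area = 194.25 mm². At z = 15.75: the cube is present — its section is the full 18.5×10.5 rectangle (area 194.25 mm²); the 5×9 cube at (15, 13) contributes its full rectangle (area 45.00 mm²); Subtracting the remaining from the first: starting from the 18.5×10.5 cube (194.25 mm²), the 5×9 cube at (15, 13) misses the remaining region (no effect) — area = 194.25 mm². Checking containment: the cross-section at z = 15.75 is a subset of the cross-section at z = 1.5.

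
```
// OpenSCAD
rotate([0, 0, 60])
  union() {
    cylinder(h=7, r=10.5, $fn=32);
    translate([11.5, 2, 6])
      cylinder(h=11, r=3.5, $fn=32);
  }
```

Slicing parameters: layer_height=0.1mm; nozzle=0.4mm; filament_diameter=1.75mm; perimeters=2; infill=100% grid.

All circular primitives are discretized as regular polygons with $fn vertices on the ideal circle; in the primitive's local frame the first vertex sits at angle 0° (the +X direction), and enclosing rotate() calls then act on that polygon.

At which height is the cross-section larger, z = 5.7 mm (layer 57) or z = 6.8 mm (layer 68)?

layer 68 (z = 6.8 mm)

Layer 57 (z = 5.7): the r=10.5 cylinder gives a regular 32-gon of circumradius 10.5 (constant along its height) (area = (32/2)·10.500²·sin(360°/32) = 344.14 mm²); the cylinder at (11.5, 2) is not intersected at this z (z outside [6, 17]); Taking the union: only the r=10.5 cylinder is present, so the union is just that shape — area = 344.14 mm²; (rotated 60° about Z; rotation is an isometry so areas/perimeters/island counts are preserved). So its area = 344.14 mm². Layer 68 (z = 6.8): the r=10.5 cylinder contributes a regular 32-gon of circumradius 10.5 (area = (32/2)·10.500²·sin(360°/32) = 344.14 mm²); the cylinder at (11.5, 2): section is a regular 32-gon, circumradius r=3.5 (area = (32/2)·3.500²·sin(360°/32) = 38.24 mm²); Merging all regions: the regions partially overlap — summed areas 382.38 mm² minus the doubly-counted overlap 9.84 mm² gives 372.54 mm² — area = 372.54 mm²; (rotated 60° about Z; rotation is an isometry so areas/perimeters/island counts are preserved). So its area = 372.54 mm². Layer 68 is larger (372.54 vs 344.14 mm²).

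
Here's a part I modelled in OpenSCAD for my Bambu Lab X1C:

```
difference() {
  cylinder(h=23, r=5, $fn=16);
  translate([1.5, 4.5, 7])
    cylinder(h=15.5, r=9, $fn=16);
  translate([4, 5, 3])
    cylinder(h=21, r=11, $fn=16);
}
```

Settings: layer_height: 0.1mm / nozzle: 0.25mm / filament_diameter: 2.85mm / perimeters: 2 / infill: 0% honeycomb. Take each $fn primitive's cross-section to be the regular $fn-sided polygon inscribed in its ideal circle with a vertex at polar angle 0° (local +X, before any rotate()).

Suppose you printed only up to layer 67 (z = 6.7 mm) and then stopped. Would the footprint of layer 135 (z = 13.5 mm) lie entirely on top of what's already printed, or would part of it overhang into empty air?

entirely on top

Compare the two slices. At z = 6.7: the cylinder: section is a regular 16-gon, circumradius r=5 (area = (16/2)·5.000²·sin(360°/16) = 76.54 mm²); the cylinder at (1.5, 4.5) is not intersected at this z (z outside [7, 22.5]); the r=11 cylinder at (4, 5) contributes a regular 16-gon of circumradius 11 (area = (16/2)·11.000²·sin(360°/16) = 370.44 mm²); Subtracting the remaining from the first: starting from the r=5 cylinder (76.54 mm²), the r=11 cylinder at (4, 5) partially overlaps it — only the 74.72 mm² overlap (of its 370.44 mm²) is removed, clipping the outline — area = 1.82 mm². At z = 13.5: the cylinder: section is a regular 16-gon, circumradius r=5 (area = (16/2)·5.000²·sin(360°/16) = 76.54 mm²); the r=9 cylinder at (1.5, 4.5) contributes a regular 16-gon of circumradius 9 (area = (16/2)·9.000²·sin(360°/16) = 247.98 mm²); the cylinder at (4, 5): section is a regular 16-gon, circumradius r=11 (area = (16/2)·11.000²·sin(360°/16) = 370.44 mm²); After the difference (first − rest): starting from the r=5 cylinder (76.54 mm²), the r=9 cylinder at (1.5, 4.5) partially overlaps it — only the 72.49 mm² overlap (of its 247.98 mm²) is removed, clipping the outline; the r=11 cylinder at (4, 5) partially overlaps it — only the 2.40 mm² overlap (of its 370.44 mm²) is removed, clipping the outline — area = 1.65 mm². Checking containment: the cross-section at z = 13.5 is a subset of the cross-section at z = 6.7.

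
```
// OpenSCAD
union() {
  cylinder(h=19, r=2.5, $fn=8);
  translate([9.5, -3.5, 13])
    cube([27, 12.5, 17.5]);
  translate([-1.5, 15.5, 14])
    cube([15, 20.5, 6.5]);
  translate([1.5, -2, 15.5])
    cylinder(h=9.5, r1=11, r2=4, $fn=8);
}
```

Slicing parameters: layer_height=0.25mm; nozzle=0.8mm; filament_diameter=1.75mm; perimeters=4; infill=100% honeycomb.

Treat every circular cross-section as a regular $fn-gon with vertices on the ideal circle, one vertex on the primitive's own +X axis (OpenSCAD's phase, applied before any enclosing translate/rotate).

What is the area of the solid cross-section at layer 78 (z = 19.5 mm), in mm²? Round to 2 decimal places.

828.40 mm²

At z = 19.5 mm: the cylinder does not reach this height (z outside [0, 19]); the 27×12.5 cube at (9.5, -3.5) contributes its full rectangle (area 337.50 mm²); the cube at (-1.5, 15.5) (footprint 15×20.5) is included at this height (area 307.50 mm²); the cone at (1.5, -2) contributes a regular 8-gon of circumradius 8.053 (interpolated between r1=11 and r2=4 at t=0.421) (area = (8/2)·8.053²·sin(360°/8) = 183.41 mm²); Taking the union: the regions partially overlap — summed areas 828.41 mm² minus the doubly-counted overlap 0.01 mm² gives 828.40 mm² — area = 828.40 mm². Overall, the cross-section has 2 separate islands. Net area = 828.40 mm².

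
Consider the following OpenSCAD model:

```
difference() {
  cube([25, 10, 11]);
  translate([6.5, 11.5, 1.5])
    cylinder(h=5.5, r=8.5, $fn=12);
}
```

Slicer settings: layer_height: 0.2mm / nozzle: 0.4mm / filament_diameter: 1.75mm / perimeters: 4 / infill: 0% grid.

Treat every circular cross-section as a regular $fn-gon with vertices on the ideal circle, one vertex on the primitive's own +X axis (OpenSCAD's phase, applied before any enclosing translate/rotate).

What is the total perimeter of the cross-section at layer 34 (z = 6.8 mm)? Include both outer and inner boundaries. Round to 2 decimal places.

71.02 mm

At z = 6.8 mm: the cube is present — its section is the full 25×10 rectangle (perimeter 70.00 mm); the cylinder at (6.5, 11.5): section is a regular 12-gon, circumradius r=8.5 (perimeter = 2·12·8.500·sin(180°/12) = 52.80 mm); Subtracting the remaining from the first: starting from the 25×10 cube, the r=8.5 cylinder at (6.5, 11.5) partially overlaps it — only the 79.73 mm² overlap (of its 216.75 mm²) is removed, clipping the outline — boundary = 71.02 mm. Overall, the cross-section is a single solid region. Total boundary length (outer) = 71.02 mm.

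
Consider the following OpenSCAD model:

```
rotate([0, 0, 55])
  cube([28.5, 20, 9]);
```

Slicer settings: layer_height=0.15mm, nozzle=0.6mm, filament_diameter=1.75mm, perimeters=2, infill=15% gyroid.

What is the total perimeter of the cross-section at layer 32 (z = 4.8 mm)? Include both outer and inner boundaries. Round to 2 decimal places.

At z = 4.8 mm: the 28.5×20 cube contributes its full rectangle (perimeter 97.00 mm); (whole slice rotated 55° about Z — lengths, areas and connectivity unchanged). Overall, the cross-section is a single solid region. Total boundary length (outer) = 97.00 mm.

97.00 mm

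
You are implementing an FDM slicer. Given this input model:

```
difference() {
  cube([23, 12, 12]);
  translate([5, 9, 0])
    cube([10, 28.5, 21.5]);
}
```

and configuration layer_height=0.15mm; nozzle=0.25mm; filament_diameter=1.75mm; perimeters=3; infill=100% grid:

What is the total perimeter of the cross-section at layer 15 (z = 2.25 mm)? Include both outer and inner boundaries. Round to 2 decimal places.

At z = 2.25 mm: the cube is present — its section is the full 23×12 rectangle (perimeter 70.00 mm); the cube at (5, 9) is present — its section is the full 10×28.5 rectangle (perimeter 77.00 mm); After the difference (first − rest): starting from the 23×12 cube, the 10×28.5 cube at (5, 9) partially overlaps it — only the 30.00 mm² overlap (of its 285.00 mm²) is removed, clipping the outline — boundary = 76.00 mm. Overall, the cross-section is a single solid region. Total boundary length (outer) = 76.00 mm.

76.00 mm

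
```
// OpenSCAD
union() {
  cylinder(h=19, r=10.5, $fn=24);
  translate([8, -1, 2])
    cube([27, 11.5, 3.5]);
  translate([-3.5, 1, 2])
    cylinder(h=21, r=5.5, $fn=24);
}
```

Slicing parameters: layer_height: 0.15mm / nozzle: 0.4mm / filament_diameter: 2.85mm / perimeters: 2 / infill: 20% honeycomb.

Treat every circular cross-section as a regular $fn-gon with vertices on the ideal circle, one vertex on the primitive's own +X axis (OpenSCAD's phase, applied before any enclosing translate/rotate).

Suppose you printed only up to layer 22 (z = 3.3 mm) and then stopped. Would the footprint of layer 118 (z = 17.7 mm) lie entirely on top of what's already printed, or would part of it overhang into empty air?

Compare the two slices. At z = 3.3: the r=10.5 cylinder gives a regular 24-gon of circumradius 10.5 (constant along its height) (area = (24/2)·10.500²·sin(360°/24) = 342.42 mm²); the 27×11.5 cube at (8, -1) contributes its full rectangle (area 310.50 mm²); the r=5.5 cylinder at (-3.5, 1) contributes a regular 24-gon of circumradius 5.5 (area = (24/2)·5.500²·sin(360°/24) = 93.95 mm²); Combining (union): the regions partially overlap — summed areas 746.87 mm² minus the doubly-counted overlap 107.57 mm² gives 639.30 mm² — area = 639.30 mm². At z = 17.7: the r=10.5 cylinder contributes a regular 24-gon of circumradius 10.5 (area = (24/2)·10.500²·sin(360°/24) = 342.42 mm²); the cube at (8, -1) is absent (z outside [2, 5.5]); the r=5.5 cylinder at (-3.5, 1) contributes a regular 24-gon of circumradius 5.5 (area = (24/2)·5.500²·sin(360°/24) = 93.95 mm²); Merging all regions: the r=5.5 cylinder at (-3.5, 1) lies entirely inside the r=10.5 cylinder, so the union is just the r=10.5 cylinder — area = 342.42 mm². Checking containment: the cross-section at z = 17.7 is a subset of the cross-section at z = 3.3.

entirely on top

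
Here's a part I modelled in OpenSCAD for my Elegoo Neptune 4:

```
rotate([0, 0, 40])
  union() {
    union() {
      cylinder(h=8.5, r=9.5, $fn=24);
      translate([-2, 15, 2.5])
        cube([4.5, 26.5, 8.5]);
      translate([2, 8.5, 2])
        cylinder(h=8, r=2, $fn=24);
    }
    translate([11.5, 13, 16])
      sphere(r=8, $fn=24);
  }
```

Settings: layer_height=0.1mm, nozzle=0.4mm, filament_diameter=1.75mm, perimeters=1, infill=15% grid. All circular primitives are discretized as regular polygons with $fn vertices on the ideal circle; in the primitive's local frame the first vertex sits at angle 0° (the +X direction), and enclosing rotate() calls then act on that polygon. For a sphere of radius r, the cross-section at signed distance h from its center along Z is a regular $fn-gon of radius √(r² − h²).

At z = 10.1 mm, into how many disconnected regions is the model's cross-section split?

2

At z = 10.1 mm: the cylinder does not reach this height (z outside [0, 8.5]); the cube at (-2, 15) (footprint 4.5×26.5) is included at this height; the cylinder at (2, 8.5) is absent (z outside [2, 10]); Combining (union): only the 4.5×26.5 cube at (-2, 15) is present, so the union is just that shape — 1 connected region; the r=8 sphere at (11.5, 13) contributes a regular 24-gon of circumradius √(8²−5.9²) = 5.403; Taking the union: the 2 present regions are separate (no shared area or edge), so areas and boundary lengths simply add and each stays a separate island — 2 connected regions; (rotated 40° about Z; rotation is an isometry so areas/perimeters/island counts are preserved). The result has 2 disconnected regions.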